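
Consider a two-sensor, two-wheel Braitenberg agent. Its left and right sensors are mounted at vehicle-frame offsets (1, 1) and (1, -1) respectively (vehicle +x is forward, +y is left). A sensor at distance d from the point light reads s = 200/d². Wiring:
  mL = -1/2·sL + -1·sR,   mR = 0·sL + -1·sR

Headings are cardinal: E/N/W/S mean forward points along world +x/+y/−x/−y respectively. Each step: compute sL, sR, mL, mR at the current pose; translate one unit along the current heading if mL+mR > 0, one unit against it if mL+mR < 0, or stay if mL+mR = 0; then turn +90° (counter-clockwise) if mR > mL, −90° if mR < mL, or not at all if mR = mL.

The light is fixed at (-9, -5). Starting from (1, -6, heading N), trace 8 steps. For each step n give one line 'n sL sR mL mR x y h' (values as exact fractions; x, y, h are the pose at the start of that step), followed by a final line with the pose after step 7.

0 200/81 200/121 -28300/9801 -200/121 1 -6 N
1 20/9 100/41 -1310/369 -100/41 1 -7 W
2 200/153 200/109 -41500/16677 -200/109 2 -7 S
3 25/18 50/37 -2725/1332 -50/37 2 -6 E
4 200/81 200/121 -28300/9801 -200/121 1 -6 N
5 20/9 100/41 -1310/369 -100/41 1 -7 W
6 200/153 200/109 -41500/16677 -200/109 2 -7 S
7 25/18 50/37 -2725/1332 -50/37 2 -6 E
final 1 -6 N

n=0: pose=(1,-6,N); sL=200/81, sR=200/121; mL=-28300/9801, mR=-200/121; mL+mR=-44500/9801 → advance -1; mR−mL=100/81 → turn +1·90°
n=1: pose=(1,-7,W); sL=20/9, sR=100/41; mL=-1310/369, mR=-100/41; mL+mR=-2210/369 → advance -1; mR−mL=10/9 → turn +1·90°
n=2: pose=(2,-7,S); sL=200/153, sR=200/109; mL=-41500/16677, mR=-200/109; mL+mR=-72100/16677 → advance -1; mR−mL=100/153 → turn +1·90°
n=3: pose=(2,-6,E); sL=25/18, sR=50/37; mL=-2725/1332, mR=-50/37; mL+mR=-4525/1332 → advance -1; mR−mL=25/36 → turn +1·90°
n=4: pose=(1,-6,N); sL=200/81, sR=200/121; mL=-28300/9801, mR=-200/121; mL+mR=-44500/9801 → advance -1; mR−mL=100/81 → turn +1·90°
n=5: pose=(1,-7,W); sL=20/9, sR=100/41; mL=-1310/369, mR=-100/41; mL+mR=-2210/369 → advance -1; mR−mL=10/9 → turn +1·90°
n=6: pose=(2,-7,S); sL=200/153, sR=200/109; mL=-41500/16677, mR=-200/109; mL+mR=-72100/16677 → advance -1; mR−mL=100/153 → turn +1·90°
n=7: pose=(2,-6,E); sL=25/18, sR=50/37; mL=-2725/1332, mR=-50/37; mL+mR=-4525/1332 → advance -1; mR−mL=25/36 → turn +1·90°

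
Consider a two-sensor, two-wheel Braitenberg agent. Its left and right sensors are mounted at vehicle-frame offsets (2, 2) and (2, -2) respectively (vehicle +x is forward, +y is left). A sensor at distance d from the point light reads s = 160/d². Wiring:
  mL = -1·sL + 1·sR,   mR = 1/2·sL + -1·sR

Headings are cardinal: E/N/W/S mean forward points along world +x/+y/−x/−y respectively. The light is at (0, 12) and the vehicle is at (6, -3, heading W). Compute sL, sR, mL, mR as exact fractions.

32/61 32/37 768/2257 -1360/2257

left sensor world pos  = (4, -5); dL² = 305
right sensor world pos = (4, -1); dR² = 185
sL = 160/305 = 32/61
sR = 160/185 = 32/37
mL = -1·sL + 1·sR = 768/2257
mR = 1/2·sL + -1·sR = -1360/2257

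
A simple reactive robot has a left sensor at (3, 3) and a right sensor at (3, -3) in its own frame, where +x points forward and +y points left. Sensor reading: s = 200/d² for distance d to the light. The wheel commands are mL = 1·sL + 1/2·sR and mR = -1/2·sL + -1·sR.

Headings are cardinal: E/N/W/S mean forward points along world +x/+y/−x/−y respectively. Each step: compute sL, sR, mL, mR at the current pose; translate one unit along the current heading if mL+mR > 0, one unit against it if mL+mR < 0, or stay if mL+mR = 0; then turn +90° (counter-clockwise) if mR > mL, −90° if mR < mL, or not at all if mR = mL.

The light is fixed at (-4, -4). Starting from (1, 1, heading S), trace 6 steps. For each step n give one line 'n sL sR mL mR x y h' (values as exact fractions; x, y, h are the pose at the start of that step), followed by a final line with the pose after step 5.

n=0: pose=(1,1,S); sL=50/17, sR=25; mL=525/34, mR=-450/17; mL+mR=-375/34 → advance -1; mR−mL=-1425/34 → turn -1·90°
n=1: pose=(1,2,W); sL=200/13, sR=40/17; mL=3660/221, mR=-2220/221; mL+mR=1440/221 → advance +1; mR−mL=-5880/221 → turn -1·90°
n=2: pose=(0,2,N); sL=100/41, sR=20/13; mL=1710/533, mR=-1470/533; mL+mR=240/533 → advance +1; mR−mL=-3180/533 → turn -1·90°
n=3: pose=(0,3,E); sL=200/149, sR=40/13; mL=5580/1937, mR=-7260/1937; mL+mR=-1680/1937 → advance -1; mR−mL=-12840/1937 → turn -1·90°
n=4: pose=(-1,3,S); sL=50/13, sR=25/2; mL=525/52, mR=-375/26; mL+mR=-225/52 → advance -1; mR−mL=-1275/52 → turn -1·90°
n=5: pose=(-1,4,W); sL=8, sR=200/121; mL=1068/121, mR=-684/121; mL+mR=384/121 → advance +1; mR−mL=-1752/121 → turn -1·90°

0 50/17 25 525/34 -450/17 1 1 S
1 200/13 40/17 3660/221 -2220/221 1 2 W
2 100/41 20/13 1710/533 -1470/533 0 2 N
3 200/149 40/13 5580/1937 -7260/1937 0 3 E
4 50/13 25/2 525/52 -375/26 -1 3 S
5 8 200/121 1068/121 -684/121 -1 4 W
final -2 4 N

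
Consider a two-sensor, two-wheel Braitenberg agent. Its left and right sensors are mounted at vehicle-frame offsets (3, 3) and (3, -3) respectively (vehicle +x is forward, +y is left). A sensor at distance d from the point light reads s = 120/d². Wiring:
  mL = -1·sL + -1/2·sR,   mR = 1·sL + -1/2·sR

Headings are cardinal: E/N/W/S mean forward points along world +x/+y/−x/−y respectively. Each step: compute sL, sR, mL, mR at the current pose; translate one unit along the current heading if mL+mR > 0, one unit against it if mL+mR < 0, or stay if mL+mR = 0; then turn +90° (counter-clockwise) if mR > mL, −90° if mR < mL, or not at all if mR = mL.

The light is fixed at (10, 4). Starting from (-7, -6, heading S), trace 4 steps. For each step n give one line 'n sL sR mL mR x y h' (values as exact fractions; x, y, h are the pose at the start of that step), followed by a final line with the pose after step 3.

n=0: pose=(-7,-6,S); sL=24/73, sR=120/569; mL=-18036/41537, mR=9276/41537; mL+mR=-120/569 → advance -1; mR−mL=48/73 → turn +1·90°
n=1: pose=(-7,-5,E); sL=15/29, sR=6/17; mL=-342/493, mR=168/493; mL+mR=-6/17 → advance -1; mR−mL=30/29 → turn +1·90°
n=2: pose=(-8,-5,N); sL=40/159, sR=40/87; mL=-740/1537, mR=100/4611; mL+mR=-40/87 → advance -1; mR−mL=80/159 → turn +1·90°
n=3: pose=(-8,-6,W); sL=12/61, sR=12/49; mL=-954/2989, mR=222/2989; mL+mR=-12/49 → advance -1; mR−mL=24/61 → turn +1·90°

0 24/73 120/569 -18036/41537 9276/41537 -7 -6 S
1 15/29 6/17 -342/493 168/493 -7 -5 E
2 40/159 40/87 -740/1537 100/4611 -8 -5 N
3 12/61 12/49 -954/2989 222/2989 -8 -6 W
final -7 -6 S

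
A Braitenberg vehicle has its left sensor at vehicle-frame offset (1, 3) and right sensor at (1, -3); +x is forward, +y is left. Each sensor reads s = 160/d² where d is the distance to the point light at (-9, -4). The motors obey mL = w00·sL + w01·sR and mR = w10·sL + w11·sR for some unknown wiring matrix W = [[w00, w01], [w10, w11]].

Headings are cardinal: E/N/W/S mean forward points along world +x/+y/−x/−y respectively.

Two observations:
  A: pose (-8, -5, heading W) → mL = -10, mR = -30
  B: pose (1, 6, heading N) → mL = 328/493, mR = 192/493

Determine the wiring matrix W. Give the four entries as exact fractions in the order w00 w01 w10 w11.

1 -1/2 1 -1

obs A: pose=(-8,-5,W) → sL=10, sR=40, mL=-10, mR=-30
obs B: pose=(1,6,N) → sL=16/17, sR=16/29, mL=328/493, mR=192/493
sensor matrix S = [[10, 40], [16/17, 16/29]]; det S = -15840/493
solve [mL_A; mL_B] = S·[w00; w01] and [mR_A; mR_B] = S·[w10; w11]:
  w00 = 1, w01 = -1/2, w10 = 1, w11 = -1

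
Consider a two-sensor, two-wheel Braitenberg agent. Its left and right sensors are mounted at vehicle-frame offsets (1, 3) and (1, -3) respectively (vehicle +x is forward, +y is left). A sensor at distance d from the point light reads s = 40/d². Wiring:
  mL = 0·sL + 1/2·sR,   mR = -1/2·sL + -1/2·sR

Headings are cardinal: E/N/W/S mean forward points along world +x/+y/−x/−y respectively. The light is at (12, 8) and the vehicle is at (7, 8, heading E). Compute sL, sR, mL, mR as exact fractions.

left sensor world pos  = (8, 11); dL² = 25
right sensor world pos = (8, 5); dR² = 25
sL = 40/25 = 8/5
sR = 40/25 = 8/5
mL = 0·sL + 1/2·sR = 4/5
mR = -1/2·sL + -1/2·sR = -8/5

8/5 8/5 4/5 -8/5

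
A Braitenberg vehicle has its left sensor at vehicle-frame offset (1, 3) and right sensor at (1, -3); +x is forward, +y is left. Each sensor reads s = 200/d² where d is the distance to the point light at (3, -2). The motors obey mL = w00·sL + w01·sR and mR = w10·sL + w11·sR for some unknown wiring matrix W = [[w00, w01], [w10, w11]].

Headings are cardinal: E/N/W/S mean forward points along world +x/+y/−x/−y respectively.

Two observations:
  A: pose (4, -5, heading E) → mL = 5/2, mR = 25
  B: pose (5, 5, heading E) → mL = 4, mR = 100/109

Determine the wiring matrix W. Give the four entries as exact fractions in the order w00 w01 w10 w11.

obs A: pose=(4,-5,E) → sL=50, sR=5, mL=5/2, mR=25
obs B: pose=(5,5,E) → sL=200/109, sR=8, mL=4, mR=100/109
sensor matrix S = [[50, 5], [200/109, 8]]; det S = 42600/109
solve [mL_A; mL_B] = S·[w00; w01] and [mR_A; mR_B] = S·[w10; w11]:
  w00 = 0, w01 = 1/2, w10 = 1/2, w11 = 0

0 1/2 1/2 0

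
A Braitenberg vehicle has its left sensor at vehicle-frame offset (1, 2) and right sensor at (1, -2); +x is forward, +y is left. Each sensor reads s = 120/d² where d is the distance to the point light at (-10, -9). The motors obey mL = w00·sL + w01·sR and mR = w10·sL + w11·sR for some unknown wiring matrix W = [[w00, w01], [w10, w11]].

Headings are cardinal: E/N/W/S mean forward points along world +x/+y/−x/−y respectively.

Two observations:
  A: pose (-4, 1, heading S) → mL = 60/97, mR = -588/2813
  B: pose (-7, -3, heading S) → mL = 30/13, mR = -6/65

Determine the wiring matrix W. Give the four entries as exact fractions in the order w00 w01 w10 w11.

obs A: pose=(-4,1,S) → sL=24/29, sR=120/97, mL=60/97, mR=-588/2813
obs B: pose=(-7,-3,S) → sL=12/5, sR=60/13, mL=30/13, mR=-6/65
sensor matrix S = [[24/29, 120/97], [12/5, 60/13]]; det S = 31104/36569
solve [mL_A; mL_B] = S·[w00; w01] and [mR_A; mR_B] = S·[w10; w11]:
  w00 = 0, w01 = 1/2, w10 = -1, w11 = 1/2

0 1/2 -1 1/2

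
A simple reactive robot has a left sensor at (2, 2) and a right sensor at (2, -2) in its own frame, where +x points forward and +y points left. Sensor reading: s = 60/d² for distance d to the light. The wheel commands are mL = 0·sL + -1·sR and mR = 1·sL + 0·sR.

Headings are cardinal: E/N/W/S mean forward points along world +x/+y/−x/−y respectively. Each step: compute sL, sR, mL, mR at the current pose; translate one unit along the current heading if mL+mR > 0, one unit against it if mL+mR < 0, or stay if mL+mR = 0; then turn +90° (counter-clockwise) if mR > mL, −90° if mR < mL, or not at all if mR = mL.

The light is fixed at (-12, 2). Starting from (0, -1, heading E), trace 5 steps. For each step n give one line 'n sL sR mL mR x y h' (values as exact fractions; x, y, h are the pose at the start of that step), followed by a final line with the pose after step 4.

n=0: pose=(0,-1,E); sL=60/197, sR=60/221; mL=-60/221, mR=60/197; mL+mR=1440/43537 → advance +1; mR−mL=25080/43537 → turn +1·90°
n=1: pose=(1,-1,N); sL=30/61, sR=30/113; mL=-30/113, mR=30/61; mL+mR=1560/6893 → advance +1; mR−mL=5220/6893 → turn +1·90°
n=2: pose=(1,0,W); sL=60/137, sR=60/121; mL=-60/121, mR=60/137; mL+mR=-960/16577 → advance -1; mR−mL=15480/16577 → turn +1·90°
n=3: pose=(2,0,S); sL=15/68, sR=3/8; mL=-3/8, mR=15/68; mL+mR=-21/136 → advance -1; mR−mL=81/136 → turn +1·90°
n=4: pose=(2,1,E); sL=60/257, sR=12/53; mL=-12/53, mR=60/257; mL+mR=96/13621 → advance +1; mR−mL=6264/13621 → turn +1·90°

0 60/197 60/221 -60/221 60/197 0 -1 E
1 30/61 30/113 -30/113 30/61 1 -1 N
2 60/137 60/121 -60/121 60/137 1 0 W
3 15/68 3/8 -3/8 15/68 2 0 S
4 60/257 12/53 -12/53 60/257 2 1 E
final 3 1 N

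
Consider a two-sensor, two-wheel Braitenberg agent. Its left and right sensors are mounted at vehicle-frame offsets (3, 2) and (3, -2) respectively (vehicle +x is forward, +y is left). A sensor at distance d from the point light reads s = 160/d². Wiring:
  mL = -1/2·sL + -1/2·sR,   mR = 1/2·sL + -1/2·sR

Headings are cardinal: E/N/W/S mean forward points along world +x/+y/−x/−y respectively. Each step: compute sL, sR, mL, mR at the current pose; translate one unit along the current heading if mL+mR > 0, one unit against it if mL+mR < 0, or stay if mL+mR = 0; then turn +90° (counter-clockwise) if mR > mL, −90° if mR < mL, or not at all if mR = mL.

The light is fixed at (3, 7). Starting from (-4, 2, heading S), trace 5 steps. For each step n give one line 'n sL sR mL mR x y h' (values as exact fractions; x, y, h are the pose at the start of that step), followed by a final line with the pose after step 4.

0 160/89 32/29 -3744/2581 896/2581 -4 2 S
1 8 40/13 -72/13 32/13 -4 3 E
2 160/101 160/37 -11040/3737 -5120/3737 -5 3 N
3 16/17 16/13 -240/221 -32/221 -5 2 W
4 160/89 32/29 -3744/2581 896/2581 -4 2 S
final -4 3 E

n=0: pose=(-4,2,S); sL=160/89, sR=32/29; mL=-3744/2581, mR=896/2581; mL+mR=-32/29 → advance -1; mR−mL=160/89 → turn +1·90°
n=1: pose=(-4,3,E); sL=8, sR=40/13; mL=-72/13, mR=32/13; mL+mR=-40/13 → advance -1; mR−mL=8 → turn +1·90°
n=2: pose=(-5,3,N); sL=160/101, sR=160/37; mL=-11040/3737, mR=-5120/3737; mL+mR=-160/37 → advance -1; mR−mL=160/101 → turn +1·90°
n=3: pose=(-5,2,W); sL=16/17, sR=16/13; mL=-240/221, mR=-32/221; mL+mR=-16/13 → advance -1; mR−mL=16/17 → turn +1·90°
n=4: pose=(-4,2,S); sL=160/89, sR=32/29; mL=-3744/2581, mR=896/2581; mL+mR=-32/29 → advance -1; mR−mL=160/89 → turn +1·90°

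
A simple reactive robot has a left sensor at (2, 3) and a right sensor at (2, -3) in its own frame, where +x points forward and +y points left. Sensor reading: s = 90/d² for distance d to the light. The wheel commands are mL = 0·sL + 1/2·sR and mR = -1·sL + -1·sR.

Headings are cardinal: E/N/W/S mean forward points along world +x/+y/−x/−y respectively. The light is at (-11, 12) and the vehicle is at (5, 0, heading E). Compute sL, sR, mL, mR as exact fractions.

2/9 10/61 5/61 -212/549

left sensor world pos  = (7, 3); dL² = 405
right sensor world pos = (7, -3); dR² = 549
sL = 90/405 = 2/9
sR = 90/549 = 10/61
mL = 0·sL + 1/2·sR = 5/61
mR = -1·sL + -1·sR = -212/549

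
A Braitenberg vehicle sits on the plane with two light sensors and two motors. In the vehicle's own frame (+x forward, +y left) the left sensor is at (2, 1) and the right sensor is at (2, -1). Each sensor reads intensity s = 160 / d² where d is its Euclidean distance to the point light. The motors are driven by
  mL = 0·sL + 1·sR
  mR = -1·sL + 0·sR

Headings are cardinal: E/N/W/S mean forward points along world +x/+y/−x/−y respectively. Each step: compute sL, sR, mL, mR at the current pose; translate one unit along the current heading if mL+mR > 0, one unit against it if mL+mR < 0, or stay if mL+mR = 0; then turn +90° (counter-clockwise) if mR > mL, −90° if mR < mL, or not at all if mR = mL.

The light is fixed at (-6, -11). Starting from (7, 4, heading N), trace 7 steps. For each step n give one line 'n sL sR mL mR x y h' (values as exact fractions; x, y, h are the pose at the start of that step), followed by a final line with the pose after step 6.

0 160/433 32/97 32/97 -160/433 7 4 N
1 16/45 80/197 80/197 -16/45 7 3 E
2 160/369 160/313 160/313 -160/369 8 3 S
3 5/9 8/17 8/17 -5/9 8 2 W
4 160/421 160/481 160/481 -160/421 9 2 N
5 80/229 16/41 16/41 -80/229 9 1 E
6 160/389 32/65 32/65 -160/389 10 1 S
final 10 0 W

n=0: pose=(7,4,N); sL=160/433, sR=32/97; mL=32/97, mR=-160/433; mL+mR=-1664/42001 → advance -1; mR−mL=-29376/42001 → turn -1·90°
n=1: pose=(7,3,E); sL=16/45, sR=80/197; mL=80/197, mR=-16/45; mL+mR=448/8865 → advance +1; mR−mL=-6752/8865 → turn -1·90°
n=2: pose=(8,3,S); sL=160/369, sR=160/313; mL=160/313, mR=-160/369; mL+mR=8960/115497 → advance +1; mR−mL=-109120/115497 → turn -1·90°
n=3: pose=(8,2,W); sL=5/9, sR=8/17; mL=8/17, mR=-5/9; mL+mR=-13/153 → advance -1; mR−mL=-157/153 → turn -1·90°
n=4: pose=(9,2,N); sL=160/421, sR=160/481; mL=160/481, mR=-160/421; mL+mR=-9600/202501 → advance -1; mR−mL=-144320/202501 → turn -1·90°
n=5: pose=(9,1,E); sL=80/229, sR=16/41; mL=16/41, mR=-80/229; mL+mR=384/9389 → advance +1; mR−mL=-6944/9389 → turn -1·90°
n=6: pose=(10,1,S); sL=160/389, sR=32/65; mL=32/65, mR=-160/389; mL+mR=2048/25285 → advance +1; mR−mL=-22848/25285 → turn -1·90°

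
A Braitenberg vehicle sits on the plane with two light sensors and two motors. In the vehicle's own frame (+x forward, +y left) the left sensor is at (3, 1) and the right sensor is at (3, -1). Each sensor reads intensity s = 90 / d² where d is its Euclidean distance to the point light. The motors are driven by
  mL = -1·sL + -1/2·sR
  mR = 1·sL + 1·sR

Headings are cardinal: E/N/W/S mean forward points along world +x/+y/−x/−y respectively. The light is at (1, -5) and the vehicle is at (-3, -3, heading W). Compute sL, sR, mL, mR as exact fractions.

left sensor world pos  = (-6, -4); dL² = 50
right sensor world pos = (-6, -2); dR² = 58
sL = 90/50 = 9/5
sR = 90/58 = 45/29
mL = -1·sL + -1/2·sR = -747/290
mR = 1·sL + 1·sR = 486/145

9/5 45/29 -747/290 486/145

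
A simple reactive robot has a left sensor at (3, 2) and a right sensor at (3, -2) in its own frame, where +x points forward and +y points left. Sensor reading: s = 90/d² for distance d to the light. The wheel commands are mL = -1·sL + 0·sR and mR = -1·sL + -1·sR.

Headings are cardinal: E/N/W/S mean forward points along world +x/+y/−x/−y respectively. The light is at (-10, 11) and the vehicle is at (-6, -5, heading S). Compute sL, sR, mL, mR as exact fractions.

left sensor world pos  = (-4, -8); dL² = 397
right sensor world pos = (-8, -8); dR² = 365
sL = 90/397 = 90/397
sR = 90/365 = 18/73
mL = -1·sL + 0·sR = -90/397
mR = -1·sL + -1·sR = -13716/28981

90/397 18/73 -90/397 -13716/28981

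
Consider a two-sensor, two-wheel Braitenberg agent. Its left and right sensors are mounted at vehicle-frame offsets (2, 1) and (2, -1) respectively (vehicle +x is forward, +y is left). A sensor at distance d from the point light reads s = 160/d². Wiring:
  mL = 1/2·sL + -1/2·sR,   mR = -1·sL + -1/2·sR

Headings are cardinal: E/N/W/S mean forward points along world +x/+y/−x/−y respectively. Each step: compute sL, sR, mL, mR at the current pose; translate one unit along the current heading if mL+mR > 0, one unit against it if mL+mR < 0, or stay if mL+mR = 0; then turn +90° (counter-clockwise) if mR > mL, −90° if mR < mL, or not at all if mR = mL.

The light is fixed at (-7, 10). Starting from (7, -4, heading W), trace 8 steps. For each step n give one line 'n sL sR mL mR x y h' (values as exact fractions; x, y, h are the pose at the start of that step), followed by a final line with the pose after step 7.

n=0: pose=(7,-4,W); sL=160/369, sR=160/313; mL=-4480/115497, mR=-79600/115497; mL+mR=-84080/115497 → advance -1; mR−mL=-80/123 → turn -1·90°
n=1: pose=(8,-4,N); sL=8/17, sR=2/5; mL=3/85, mR=-57/85; mL+mR=-54/85 → advance -1; mR−mL=-12/17 → turn -1·90°
n=2: pose=(8,-5,E); sL=32/97, sR=32/109; mL=192/10573, mR=-5040/10573; mL+mR=-4848/10573 → advance -1; mR−mL=-48/97 → turn -1·90°
n=3: pose=(7,-5,S); sL=80/257, sR=80/229; mL=-1120/58853, mR=-28600/58853; mL+mR=-29720/58853 → advance -1; mR−mL=-120/257 → turn -1·90°
n=4: pose=(7,-4,W); sL=160/369, sR=160/313; mL=-4480/115497, mR=-79600/115497; mL+mR=-84080/115497 → advance -1; mR−mL=-80/123 → turn -1·90°
n=5: pose=(8,-4,N); sL=8/17, sR=2/5; mL=3/85, mR=-57/85; mL+mR=-54/85 → advance -1; mR−mL=-12/17 → turn -1·90°
n=6: pose=(8,-5,E); sL=32/97, sR=32/109; mL=192/10573, mR=-5040/10573; mL+mR=-4848/10573 → advance -1; mR−mL=-48/97 → turn -1·90°
n=7: pose=(7,-5,S); sL=80/257, sR=80/229; mL=-1120/58853, mR=-28600/58853; mL+mR=-29720/58853 → advance -1; mR−mL=-120/257 → turn -1·90°

0 160/369 160/313 -4480/115497 -79600/115497 7 -4 W
1 8/17 2/5 3/85 -57/85 8 -4 N
2 32/97 32/109 192/10573 -5040/10573 8 -5 E
3 80/257 80/229 -1120/58853 -28600/58853 7 -5 S
4 160/369 160/313 -4480/115497 -79600/115497 7 -4 W
5 8/17 2/5 3/85 -57/85 8 -4 N
6 32/97 32/109 192/10573 -5040/10573 8 -5 E
7 80/257 80/229 -1120/58853 -28600/58853 7 -5 S
final 7 -4 W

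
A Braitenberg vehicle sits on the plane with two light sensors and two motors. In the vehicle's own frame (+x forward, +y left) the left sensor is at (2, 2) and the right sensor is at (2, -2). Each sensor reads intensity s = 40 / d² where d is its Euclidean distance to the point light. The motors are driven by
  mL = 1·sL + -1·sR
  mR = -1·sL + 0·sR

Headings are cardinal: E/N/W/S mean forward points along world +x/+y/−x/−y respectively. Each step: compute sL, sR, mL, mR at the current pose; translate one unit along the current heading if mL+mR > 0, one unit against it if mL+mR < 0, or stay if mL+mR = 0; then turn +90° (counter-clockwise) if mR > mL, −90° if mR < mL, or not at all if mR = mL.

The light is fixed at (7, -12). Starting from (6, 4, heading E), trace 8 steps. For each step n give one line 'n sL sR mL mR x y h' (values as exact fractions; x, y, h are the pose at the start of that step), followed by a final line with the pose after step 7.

n=0: pose=(6,4,E); sL=8/65, sR=40/197; mL=-1024/12805, mR=-8/65; mL+mR=-40/197 → advance -1; mR−mL=-552/12805 → turn -1·90°
n=1: pose=(5,4,S); sL=10/49, sR=10/53; mL=40/2597, mR=-10/49; mL+mR=-10/53 → advance -1; mR−mL=-570/2597 → turn -1·90°
n=2: pose=(5,5,W); sL=40/241, sR=40/377; mL=5440/90857, mR=-40/241; mL+mR=-40/377 → advance -1; mR−mL=-20520/90857 → turn -1·90°
n=3: pose=(6,5,N); sL=4/37, sR=20/181; mL=-16/6697, mR=-4/37; mL+mR=-20/181 → advance -1; mR−mL=-708/6697 → turn -1·90°
n=4: pose=(6,4,E); sL=8/65, sR=40/197; mL=-1024/12805, mR=-8/65; mL+mR=-40/197 → advance -1; mR−mL=-552/12805 → turn -1·90°
n=5: pose=(5,4,S); sL=10/49, sR=10/53; mL=40/2597, mR=-10/49; mL+mR=-10/53 → advance -1; mR−mL=-570/2597 → turn -1·90°
n=6: pose=(5,5,W); sL=40/241, sR=40/377; mL=5440/90857, mR=-40/241; mL+mR=-40/377 → advance -1; mR−mL=-20520/90857 → turn -1·90°
n=7: pose=(6,5,N); sL=4/37, sR=20/181; mL=-16/6697, mR=-4/37; mL+mR=-20/181 → advance -1; mR−mL=-708/6697 → turn -1·90°

0 8/65 40/197 -1024/12805 -8/65 6 4 E
1 10/49 10/53 40/2597 -10/49 5 4 S
2 40/241 40/377 5440/90857 -40/241 5 5 W
3 4/37 20/181 -16/6697 -4/37 6 5 N
4 8/65 40/197 -1024/12805 -8/65 6 4 E
5 10/49 10/53 40/2597 -10/49 5 4 S
6 40/241 40/377 5440/90857 -40/241 5 5 W
7 4/37 20/181 -16/6697 -4/37 6 5 N
final 6 4 E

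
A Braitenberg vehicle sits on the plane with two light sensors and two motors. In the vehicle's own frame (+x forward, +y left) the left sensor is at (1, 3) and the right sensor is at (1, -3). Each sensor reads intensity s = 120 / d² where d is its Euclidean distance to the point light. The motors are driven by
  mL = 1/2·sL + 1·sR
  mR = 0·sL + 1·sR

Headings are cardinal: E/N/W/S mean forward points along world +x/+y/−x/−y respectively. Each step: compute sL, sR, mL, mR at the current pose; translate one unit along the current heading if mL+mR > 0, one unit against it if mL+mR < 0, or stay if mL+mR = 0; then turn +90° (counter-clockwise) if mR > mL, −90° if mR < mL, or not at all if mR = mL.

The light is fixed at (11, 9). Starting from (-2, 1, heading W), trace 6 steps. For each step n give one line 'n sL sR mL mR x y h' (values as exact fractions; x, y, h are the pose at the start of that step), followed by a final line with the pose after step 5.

n=0: pose=(-2,1,W); sL=120/317, sR=120/221; mL=51300/70057, mR=120/221; mL+mR=89340/70057 → advance +1; mR−mL=-60/317 → turn -1·90°
n=1: pose=(-3,1,N); sL=60/169, sR=12/17; mL=2538/2873, mR=12/17; mL+mR=4566/2873 → advance +1; mR−mL=-30/169 → turn -1·90°
n=2: pose=(-3,2,E); sL=24/37, sR=120/269; mL=7668/9953, mR=120/269; mL+mR=12108/9953 → advance +1; mR−mL=-12/37 → turn -1·90°
n=3: pose=(-2,2,S); sL=30/41, sR=3/8; mL=243/328, mR=3/8; mL+mR=183/164 → advance +1; mR−mL=-15/41 → turn -1·90°
n=4: pose=(-2,1,W); sL=120/317, sR=120/221; mL=51300/70057, mR=120/221; mL+mR=89340/70057 → advance +1; mR−mL=-60/317 → turn -1·90°
n=5: pose=(-3,1,N); sL=60/169, sR=12/17; mL=2538/2873, mR=12/17; mL+mR=4566/2873 → advance +1; mR−mL=-30/169 → turn -1·90°

0 120/317 120/221 51300/70057 120/221 -2 1 W
1 60/169 12/17 2538/2873 12/17 -3 1 N
2 24/37 120/269 7668/9953 120/269 -3 2 E
3 30/41 3/8 243/328 3/8 -2 2 S
4 120/317 120/221 51300/70057 120/221 -2 1 W
5 60/169 12/17 2538/2873 12/17 -3 1 N
final -3 2 E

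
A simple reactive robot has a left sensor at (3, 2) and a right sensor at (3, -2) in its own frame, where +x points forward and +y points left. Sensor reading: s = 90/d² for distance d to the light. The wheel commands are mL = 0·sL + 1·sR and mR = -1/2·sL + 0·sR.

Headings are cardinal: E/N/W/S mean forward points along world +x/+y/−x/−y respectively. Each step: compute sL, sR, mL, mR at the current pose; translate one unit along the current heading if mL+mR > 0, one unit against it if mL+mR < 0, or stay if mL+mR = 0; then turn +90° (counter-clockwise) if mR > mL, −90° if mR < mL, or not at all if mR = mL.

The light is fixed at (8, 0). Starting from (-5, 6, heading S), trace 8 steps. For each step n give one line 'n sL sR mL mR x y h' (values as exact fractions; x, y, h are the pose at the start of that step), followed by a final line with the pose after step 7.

n=0: pose=(-5,6,S); sL=9/13, sR=5/13; mL=5/13, mR=-9/26; mL+mR=1/26 → advance +1; mR−mL=-19/26 → turn -1·90°
n=1: pose=(-5,5,W); sL=18/53, sR=18/61; mL=18/61, mR=-9/53; mL+mR=405/3233 → advance +1; mR−mL=-1503/3233 → turn -1·90°
n=2: pose=(-6,5,N); sL=9/32, sR=45/104; mL=45/104, mR=-9/64; mL+mR=243/832 → advance +1; mR−mL=-477/832 → turn -1·90°
n=3: pose=(-6,6,E); sL=18/37, sR=90/137; mL=90/137, mR=-9/37; mL+mR=2097/5069 → advance +1; mR−mL=-4563/5069 → turn -1·90°
n=4: pose=(-5,6,S); sL=9/13, sR=5/13; mL=5/13, mR=-9/26; mL+mR=1/26 → advance +1; mR−mL=-19/26 → turn -1·90°
n=5: pose=(-5,5,W); sL=18/53, sR=18/61; mL=18/61, mR=-9/53; mL+mR=405/3233 → advance +1; mR−mL=-1503/3233 → turn -1·90°
n=6: pose=(-6,5,N); sL=9/32, sR=45/104; mL=45/104, mR=-9/64; mL+mR=243/832 → advance +1; mR−mL=-477/832 → turn -1·90°
n=7: pose=(-6,6,E); sL=18/37, sR=90/137; mL=90/137, mR=-9/37; mL+mR=2097/5069 → advance +1; mR−mL=-4563/5069 → turn -1·90°

0 9/13 5/13 5/13 -9/26 -5 6 S
1 18/53 18/61 18/61 -9/53 -5 5 W
2 9/32 45/104 45/104 -9/64 -6 5 N
3 18/37 90/137 90/137 -9/37 -6 6 E
4 9/13 5/13 5/13 -9/26 -5 6 S
5 18/53 18/61 18/61 -9/53 -5 5 W
6 9/32 45/104 45/104 -9/64 -6 5 N
7 18/37 90/137 90/137 -9/37 -6 6 E
final -5 6 S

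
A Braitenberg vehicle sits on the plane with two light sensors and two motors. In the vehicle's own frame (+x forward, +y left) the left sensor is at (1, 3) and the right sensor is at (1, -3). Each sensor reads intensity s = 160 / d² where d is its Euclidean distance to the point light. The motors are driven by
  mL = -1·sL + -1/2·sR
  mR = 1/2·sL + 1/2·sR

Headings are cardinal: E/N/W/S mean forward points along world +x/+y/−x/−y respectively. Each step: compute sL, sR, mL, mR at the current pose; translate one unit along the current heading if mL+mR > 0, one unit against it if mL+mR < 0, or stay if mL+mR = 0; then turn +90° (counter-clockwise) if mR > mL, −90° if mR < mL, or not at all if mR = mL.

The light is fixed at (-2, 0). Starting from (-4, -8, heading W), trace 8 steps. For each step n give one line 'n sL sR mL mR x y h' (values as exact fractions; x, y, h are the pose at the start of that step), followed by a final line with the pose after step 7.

0 16/13 80/17 -792/221 656/221 -4 -8 W
1 32/17 160/97 -4464/1649 2912/1649 -3 -8 S
2 10 8/5 -54/5 29/5 -3 -7 E
3 160/61 160/37 -10800/2257 7840/2257 -4 -7 N
4 16/13 80/17 -792/221 656/221 -4 -8 W
5 32/17 160/97 -4464/1649 2912/1649 -3 -8 S
6 10 8/5 -54/5 29/5 -3 -7 E
7 160/61 160/37 -10800/2257 7840/2257 -4 -7 N
final -4 -8 W

n=0: pose=(-4,-8,W); sL=16/13, sR=80/17; mL=-792/221, mR=656/221; mL+mR=-8/13 → advance -1; mR−mL=1448/221 → turn +1·90°
n=1: pose=(-3,-8,S); sL=32/17, sR=160/97; mL=-4464/1649, mR=2912/1649; mL+mR=-16/17 → advance -1; mR−mL=7376/1649 → turn +1·90°
n=2: pose=(-3,-7,E); sL=10, sR=8/5; mL=-54/5, mR=29/5; mL+mR=-5 → advance -1; mR−mL=83/5 → turn +1·90°
n=3: pose=(-4,-7,N); sL=160/61, sR=160/37; mL=-10800/2257, mR=7840/2257; mL+mR=-80/61 → advance -1; mR−mL=18640/2257 → turn +1·90°
n=4: pose=(-4,-8,W); sL=16/13, sR=80/17; mL=-792/221, mR=656/221; mL+mR=-8/13 → advance -1; mR−mL=1448/221 → turn +1·90°
n=5: pose=(-3,-8,S); sL=32/17, sR=160/97; mL=-4464/1649, mR=2912/1649; mL+mR=-16/17 → advance -1; mR−mL=7376/1649 → turn +1·90°
n=6: pose=(-3,-7,E); sL=10, sR=8/5; mL=-54/5, mR=29/5; mL+mR=-5 → advance -1; mR−mL=83/5 → turn +1·90°
n=7: pose=(-4,-7,N); sL=160/61, sR=160/37; mL=-10800/2257, mR=7840/2257; mL+mR=-80/61 → advance -1; mR−mL=18640/2257 → turn +1·90°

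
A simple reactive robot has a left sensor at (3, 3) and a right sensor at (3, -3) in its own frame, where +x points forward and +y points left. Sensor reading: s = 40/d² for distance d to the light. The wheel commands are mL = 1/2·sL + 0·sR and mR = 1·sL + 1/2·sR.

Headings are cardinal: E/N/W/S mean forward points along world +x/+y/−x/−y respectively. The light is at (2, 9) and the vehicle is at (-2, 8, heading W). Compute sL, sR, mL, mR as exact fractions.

left sensor world pos  = (-5, 5); dL² = 65
right sensor world pos = (-5, 11); dR² = 53
sL = 40/65 = 8/13
sR = 40/53 = 40/53
mL = 1/2·sL + 0·sR = 4/13
mR = 1·sL + 1/2·sR = 684/689

8/13 40/53 4/13 684/689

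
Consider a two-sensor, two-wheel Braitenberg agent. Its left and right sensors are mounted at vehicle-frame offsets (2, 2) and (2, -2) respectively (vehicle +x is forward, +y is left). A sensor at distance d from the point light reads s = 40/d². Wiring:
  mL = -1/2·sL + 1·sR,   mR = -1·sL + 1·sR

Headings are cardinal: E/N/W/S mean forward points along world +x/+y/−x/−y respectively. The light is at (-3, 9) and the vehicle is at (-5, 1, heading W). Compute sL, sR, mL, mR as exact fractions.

10/29 10/13 225/377 160/377

left sensor world pos  = (-7, -1); dL² = 116
right sensor world pos = (-7, 3); dR² = 52
sL = 40/116 = 10/29
sR = 40/52 = 10/13
mL = -1/2·sL + 1·sR = 225/377
mR = -1·sL + 1·sR = 160/377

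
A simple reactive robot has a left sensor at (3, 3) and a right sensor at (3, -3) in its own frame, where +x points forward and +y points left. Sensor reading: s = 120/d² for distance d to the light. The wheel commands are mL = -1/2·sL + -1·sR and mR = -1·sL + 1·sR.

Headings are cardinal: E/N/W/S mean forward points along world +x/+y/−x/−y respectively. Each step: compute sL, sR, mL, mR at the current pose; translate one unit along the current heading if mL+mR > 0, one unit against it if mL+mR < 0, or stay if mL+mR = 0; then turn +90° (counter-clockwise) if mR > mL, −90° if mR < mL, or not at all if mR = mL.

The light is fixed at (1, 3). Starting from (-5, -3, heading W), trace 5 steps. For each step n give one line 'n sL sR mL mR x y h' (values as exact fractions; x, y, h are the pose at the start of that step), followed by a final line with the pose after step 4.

n=0: pose=(-5,-3,W); sL=20/27, sR=4/3; mL=-46/27, mR=16/27; mL+mR=-10/9 → advance -1; mR−mL=62/27 → turn +1·90°
n=1: pose=(-4,-3,S); sL=24/17, sR=24/29; mL=-756/493, mR=-288/493; mL+mR=-36/17 → advance -1; mR−mL=468/493 → turn +1·90°
n=2: pose=(-4,-2,E); sL=15, sR=30/17; mL=-315/34, mR=-225/17; mL+mR=-45/2 → advance -1; mR−mL=-135/34 → turn -1·90°
n=3: pose=(-5,-2,S); sL=120/73, sR=24/29; mL=-3492/2117, mR=-1728/2117; mL+mR=-180/73 → advance -1; mR−mL=1764/2117 → turn +1·90°
n=4: pose=(-5,-1,E); sL=12, sR=60/29; mL=-234/29, mR=-288/29; mL+mR=-18 → advance -1; mR−mL=-54/29 → turn -1·90°

0 20/27 4/3 -46/27 16/27 -5 -3 W
1 24/17 24/29 -756/493 -288/493 -4 -3 S
2 15 30/17 -315/34 -225/17 -4 -2 E
3 120/73 24/29 -3492/2117 -1728/2117 -5 -2 S
4 12 60/29 -234/29 -288/29 -5 -1 E
final -6 -1 S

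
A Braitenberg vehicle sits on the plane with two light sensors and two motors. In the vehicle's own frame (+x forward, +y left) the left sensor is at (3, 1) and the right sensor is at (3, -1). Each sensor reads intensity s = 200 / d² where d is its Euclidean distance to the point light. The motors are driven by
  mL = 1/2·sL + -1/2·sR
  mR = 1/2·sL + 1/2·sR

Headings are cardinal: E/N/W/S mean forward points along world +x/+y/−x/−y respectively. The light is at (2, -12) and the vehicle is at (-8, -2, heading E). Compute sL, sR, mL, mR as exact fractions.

left sensor world pos  = (-5, -1); dL² = 170
right sensor world pos = (-5, -3); dR² = 130
sL = 200/170 = 20/17
sR = 200/130 = 20/13
mL = 1/2·sL + -1/2·sR = -40/221
mR = 1/2·sL + 1/2·sR = 300/221

20/17 20/13 -40/221 300/221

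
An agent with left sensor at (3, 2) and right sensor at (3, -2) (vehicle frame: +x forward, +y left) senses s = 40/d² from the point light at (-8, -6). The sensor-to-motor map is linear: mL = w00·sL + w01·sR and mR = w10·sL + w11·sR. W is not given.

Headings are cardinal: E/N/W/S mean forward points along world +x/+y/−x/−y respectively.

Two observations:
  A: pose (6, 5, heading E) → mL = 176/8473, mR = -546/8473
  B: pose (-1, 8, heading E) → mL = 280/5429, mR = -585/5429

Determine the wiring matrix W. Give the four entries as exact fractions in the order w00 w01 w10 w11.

obs A: pose=(6,5,E) → sL=20/229, sR=4/37, mL=176/8473, mR=-546/8473
obs B: pose=(-1,8,E) → sL=10/89, sR=10/61, mL=280/5429, mR=-585/5429
sensor matrix S = [[20/229, 4/37], [10/89, 10/61]]; det S = 99840/45999917
solve [mL_A; mL_B] = S·[w00; w01] and [mR_A; mR_B] = S·[w10; w11]:
  w00 = -1, w01 = 1, w10 = 1/2, w11 = -1

-1 1 1/2 -1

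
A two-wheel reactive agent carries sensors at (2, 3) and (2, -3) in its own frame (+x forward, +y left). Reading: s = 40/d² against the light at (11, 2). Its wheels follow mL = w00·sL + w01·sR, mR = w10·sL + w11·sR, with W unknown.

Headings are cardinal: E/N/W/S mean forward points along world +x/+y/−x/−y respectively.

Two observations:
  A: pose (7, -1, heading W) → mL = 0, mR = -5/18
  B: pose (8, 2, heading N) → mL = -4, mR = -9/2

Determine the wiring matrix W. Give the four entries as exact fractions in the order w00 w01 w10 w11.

obs A: pose=(7,-1,W) → sL=5/9, sR=10/9, mL=0, mR=-5/18
obs B: pose=(8,2,N) → sL=1, sR=10, mL=-4, mR=-9/2
sensor matrix S = [[5/9, 10/9], [1, 10]]; det S = 40/9
solve [mL_A; mL_B] = S·[w00; w01] and [mR_A; mR_B] = S·[w10; w11]:
  w00 = 1, w01 = -1/2, w10 = 1/2, w11 = -1/2

1 -1/2 1/2 -1/2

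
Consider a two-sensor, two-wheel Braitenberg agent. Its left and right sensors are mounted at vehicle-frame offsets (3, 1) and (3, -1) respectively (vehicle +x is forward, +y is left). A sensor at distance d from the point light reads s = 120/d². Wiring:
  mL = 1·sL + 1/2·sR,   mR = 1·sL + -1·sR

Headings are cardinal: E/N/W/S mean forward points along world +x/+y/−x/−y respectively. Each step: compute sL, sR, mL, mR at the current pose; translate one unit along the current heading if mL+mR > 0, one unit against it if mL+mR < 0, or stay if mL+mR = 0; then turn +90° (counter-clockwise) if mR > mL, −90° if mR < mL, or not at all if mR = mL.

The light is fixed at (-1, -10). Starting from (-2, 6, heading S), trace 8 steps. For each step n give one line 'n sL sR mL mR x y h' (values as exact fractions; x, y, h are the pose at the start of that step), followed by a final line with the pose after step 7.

n=0: pose=(-2,6,S); sL=120/169, sR=120/173; mL=30900/29237, mR=480/29237; mL+mR=31380/29237 → advance +1; mR−mL=-180/173 → turn -1·90°
n=1: pose=(-2,5,W); sL=30/53, sR=15/34; mL=2835/3604, mR=225/1802; mL+mR=3285/3604 → advance +1; mR−mL=-45/68 → turn -1·90°
n=2: pose=(-3,5,N); sL=40/111, sR=24/65; mL=3932/7215, mR=-64/7215; mL+mR=3868/7215 → advance +1; mR−mL=-36/65 → turn -1·90°
n=3: pose=(-3,6,E); sL=12/29, sR=60/113; mL=2226/3277, mR=-384/3277; mL+mR=1842/3277 → advance +1; mR−mL=-90/113 → turn -1·90°
n=4: pose=(-2,6,S); sL=120/169, sR=120/173; mL=30900/29237, mR=480/29237; mL+mR=31380/29237 → advance +1; mR−mL=-180/173 → turn -1·90°
n=5: pose=(-2,5,W); sL=30/53, sR=15/34; mL=2835/3604, mR=225/1802; mL+mR=3285/3604 → advance +1; mR−mL=-45/68 → turn -1·90°
n=6: pose=(-3,5,N); sL=40/111, sR=24/65; mL=3932/7215, mR=-64/7215; mL+mR=3868/7215 → advance +1; mR−mL=-36/65 → turn -1·90°
n=7: pose=(-3,6,E); sL=12/29, sR=60/113; mL=2226/3277, mR=-384/3277; mL+mR=1842/3277 → advance +1; mR−mL=-90/113 → turn -1·90°

0 120/169 120/173 30900/29237 480/29237 -2 6 S
1 30/53 15/34 2835/3604 225/1802 -2 5 W
2 40/111 24/65 3932/7215 -64/7215 -3 5 N
3 12/29 60/113 2226/3277 -384/3277 -3 6 E
4 120/169 120/173 30900/29237 480/29237 -2 6 S
5 30/53 15/34 2835/3604 225/1802 -2 5 W
6 40/111 24/65 3932/7215 -64/7215 -3 5 N
7 12/29 60/113 2226/3277 -384/3277 -3 6 E
final -2 6 S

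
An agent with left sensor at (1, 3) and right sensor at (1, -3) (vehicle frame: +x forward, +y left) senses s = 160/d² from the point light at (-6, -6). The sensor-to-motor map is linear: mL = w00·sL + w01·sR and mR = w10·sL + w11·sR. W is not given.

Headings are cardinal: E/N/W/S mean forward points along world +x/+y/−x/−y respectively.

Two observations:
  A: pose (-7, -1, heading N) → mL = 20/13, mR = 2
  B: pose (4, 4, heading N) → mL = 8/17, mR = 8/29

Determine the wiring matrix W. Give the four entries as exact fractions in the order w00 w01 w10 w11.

obs A: pose=(-7,-1,N) → sL=40/13, sR=4, mL=20/13, mR=2
obs B: pose=(4,4,N) → sL=16/17, sR=16/29, mL=8/17, mR=8/29
sensor matrix S = [[40/13, 4], [16/17, 16/29]]; det S = -13248/6409
solve [mL_A; mL_B] = S·[w00; w01] and [mR_A; mR_B] = S·[w10; w11]:
  w00 = 1/2, w01 = 0, w10 = 0, w11 = 1/2

1/2 0 0 1/2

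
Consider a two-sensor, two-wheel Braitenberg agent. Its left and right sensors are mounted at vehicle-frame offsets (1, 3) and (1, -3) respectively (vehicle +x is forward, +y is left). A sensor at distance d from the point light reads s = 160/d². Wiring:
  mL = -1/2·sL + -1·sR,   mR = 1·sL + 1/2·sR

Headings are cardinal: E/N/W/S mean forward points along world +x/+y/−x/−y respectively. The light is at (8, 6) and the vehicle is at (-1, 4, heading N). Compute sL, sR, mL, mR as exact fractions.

left sensor world pos  = (-4, 5); dL² = 145
right sensor world pos = (2, 5); dR² = 37
sL = 160/145 = 32/29
sR = 160/37 = 160/37
mL = -1/2·sL + -1·sR = -5232/1073
mR = 1·sL + 1/2·sR = 3504/1073

32/29 160/37 -5232/1073 3504/1073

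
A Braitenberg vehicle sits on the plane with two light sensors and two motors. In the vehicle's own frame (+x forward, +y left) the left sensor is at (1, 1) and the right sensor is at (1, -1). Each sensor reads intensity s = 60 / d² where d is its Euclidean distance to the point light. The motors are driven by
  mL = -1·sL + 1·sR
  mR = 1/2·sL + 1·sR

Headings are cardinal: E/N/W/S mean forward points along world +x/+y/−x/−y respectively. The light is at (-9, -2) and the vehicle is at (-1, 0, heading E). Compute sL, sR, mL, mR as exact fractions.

2/3 30/41 8/123 131/123

left sensor world pos  = (0, 1); dL² = 90
right sensor world pos = (0, -1); dR² = 82
sL = 60/90 = 2/3
sR = 60/82 = 30/41
mL = -1·sL + 1·sR = 8/123
mR = 1/2·sL + 1·sR = 131/123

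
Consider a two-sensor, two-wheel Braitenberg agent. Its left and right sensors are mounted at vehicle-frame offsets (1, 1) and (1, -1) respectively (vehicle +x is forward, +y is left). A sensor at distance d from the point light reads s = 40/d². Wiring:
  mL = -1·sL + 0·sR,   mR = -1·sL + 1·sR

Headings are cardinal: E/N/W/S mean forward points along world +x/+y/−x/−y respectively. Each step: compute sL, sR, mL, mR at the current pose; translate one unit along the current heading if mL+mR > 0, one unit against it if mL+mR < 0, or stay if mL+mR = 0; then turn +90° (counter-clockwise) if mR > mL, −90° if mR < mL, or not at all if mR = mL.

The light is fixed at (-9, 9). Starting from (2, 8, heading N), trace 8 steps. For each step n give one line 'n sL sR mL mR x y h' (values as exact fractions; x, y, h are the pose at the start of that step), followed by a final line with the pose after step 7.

0 2/5 5/18 -2/5 -11/90 2 8 N
1 40/109 40/101 -40/109 320/11009 2 7 W
2 20/89 4/13 -20/89 96/1157 3 7 S
3 40/169 40/173 -40/169 -160/29237 3 8 E
4 2/5 5/18 -2/5 -11/90 2 8 N
5 40/109 40/101 -40/109 320/11009 2 7 W
6 20/89 4/13 -20/89 96/1157 3 7 S
7 40/169 40/173 -40/169 -160/29237 3 8 E
final 2 8 N

n=0: pose=(2,8,N); sL=2/5, sR=5/18; mL=-2/5, mR=-11/90; mL+mR=-47/90 → advance -1; mR−mL=5/18 → turn +1·90°
n=1: pose=(2,7,W); sL=40/109, sR=40/101; mL=-40/109, mR=320/11009; mL+mR=-3720/11009 → advance -1; mR−mL=40/101 → turn +1·90°
n=2: pose=(3,7,S); sL=20/89, sR=4/13; mL=-20/89, mR=96/1157; mL+mR=-164/1157 → advance -1; mR−mL=4/13 → turn +1·90°
n=3: pose=(3,8,E); sL=40/169, sR=40/173; mL=-40/169, mR=-160/29237; mL+mR=-7080/29237 → advance -1; mR−mL=40/173 → turn +1·90°
n=4: pose=(2,8,N); sL=2/5, sR=5/18; mL=-2/5, mR=-11/90; mL+mR=-47/90 → advance -1; mR−mL=5/18 → turn +1·90°
n=5: pose=(2,7,W); sL=40/109, sR=40/101; mL=-40/109, mR=320/11009; mL+mR=-3720/11009 → advance -1; mR−mL=40/101 → turn +1·90°
n=6: pose=(3,7,S); sL=20/89, sR=4/13; mL=-20/89, mR=96/1157; mL+mR=-164/1157 → advance -1; mR−mL=4/13 → turn +1·90°
n=7: pose=(3,8,E); sL=40/169, sR=40/173; mL=-40/169, mR=-160/29237; mL+mR=-7080/29237 → advance -1; mR−mL=40/173 → turn +1·90°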